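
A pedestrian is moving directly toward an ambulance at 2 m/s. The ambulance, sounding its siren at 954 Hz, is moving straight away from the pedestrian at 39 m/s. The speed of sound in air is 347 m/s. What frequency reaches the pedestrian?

863 Hz

With source receding and observer approaching, f' = f · (v + v_o)/(v + v_s).
f' = 954 × (347 + 2)/(347 + 39) = 954 × 349/386 ≈ 863 Hz.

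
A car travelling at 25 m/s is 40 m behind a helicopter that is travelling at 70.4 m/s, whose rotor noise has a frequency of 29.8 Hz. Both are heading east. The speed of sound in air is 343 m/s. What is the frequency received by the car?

26.5 Hz

The car is behind, so the helicopter is moving away from it while the car is moving toward the helicopter.
With source receding and observer approaching, f' = f · (v + v_o)/(v + v_s).
f' = 29.8 × (343 + 25)/(343 + 70.4) = 29.8 × 368/413.4 ≈ 26.5 Hz.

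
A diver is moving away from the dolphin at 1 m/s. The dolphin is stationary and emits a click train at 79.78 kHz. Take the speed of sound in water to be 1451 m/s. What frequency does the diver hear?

79.7 kHz

Only the observer moves, away from the source, so f' = f · (v − v_o)/v.
f' = 79.78 × (1451 − 1)/1451 = 79.78 × 1450/1451 ≈ 79.7 kHz.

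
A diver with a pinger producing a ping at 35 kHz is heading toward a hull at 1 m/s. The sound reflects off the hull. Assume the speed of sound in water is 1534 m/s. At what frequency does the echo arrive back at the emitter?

35.0 kHz

The hull receives the sound from a moving source: f₁ = f₀ · v/(v − v_e) = 35 × 1534/1533 ≈ 35.0 kHz.
On the return leg the diver with a pinger is a moving observer: f₂ = f₁ · (v + v_e)/v = 35.0 × 1535/1534 ≈ 35.0 kHz.
Equivalently f₂ = f₀ · (v + v_e)/(v − v_e).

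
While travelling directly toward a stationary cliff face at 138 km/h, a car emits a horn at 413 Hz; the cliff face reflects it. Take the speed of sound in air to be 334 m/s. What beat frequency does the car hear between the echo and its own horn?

107 Hz

138 km/h = 38.33 m/s.
The cliff face receives the sound from a moving source: f₁ = f₀ · v/(v − v_e) = 413 × 334/295.67 ≈ 466.5 Hz.
On the return leg the car is a moving observer: f₂ = f₁ · (v + v_e)/v = 466.5 × 372.33/334 ≈ 520.1 Hz.
Equivalently f₂ = f₀ · (v + v_e)/(v − v_e).
Beat against the emitted tone: |f₂ − f₀| = 2v_e·f₀/(v − v_e) = 2 × 38.33 × 413/295.67 ≈ 107 Hz.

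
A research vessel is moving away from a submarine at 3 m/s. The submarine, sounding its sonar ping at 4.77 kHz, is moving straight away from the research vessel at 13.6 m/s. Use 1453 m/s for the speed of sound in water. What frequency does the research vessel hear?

4.72 kHz

General Doppler shift: f' = f · (v − v_o)/(v + v_s).
f' = 4.77 × (1453 − 3)/(1453 + 13.6) = 4.77 × 1450/1466.6 ≈ 4.72 kHz.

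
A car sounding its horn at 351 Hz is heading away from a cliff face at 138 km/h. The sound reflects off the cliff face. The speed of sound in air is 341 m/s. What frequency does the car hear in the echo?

280 Hz

138 km/h = 38.33 m/s.
The cliff face receives the sound from a moving source: f₁ = f₀ · v/(v + v_e) = 351 × 341/379.33 ≈ 316 Hz.
On the return leg the car is a moving observer: f₂ = f₁ · (v − v_e)/v = 316 × 302.67/341 ≈ 280 Hz.
Equivalently f₂ = f₀ · (v − v_e)/(v + v_e).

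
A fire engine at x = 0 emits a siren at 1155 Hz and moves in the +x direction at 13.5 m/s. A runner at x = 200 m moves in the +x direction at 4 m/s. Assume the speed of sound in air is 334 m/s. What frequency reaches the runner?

The observer lies on the +x side, so the source is heading toward the observer and the observer is heading away from the source.
Both move, so f' = f · (v − v_o)/(v − v_s).
f' = 1155 × (334 − 4)/(334 − 13.5) = 1155 × 330/320.5 ≈ 1189 Hz.

1189 Hz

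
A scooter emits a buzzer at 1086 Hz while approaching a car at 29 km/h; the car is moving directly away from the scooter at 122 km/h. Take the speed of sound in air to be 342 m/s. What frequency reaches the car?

29 km/h = 8.056 m/s; 122 km/h = 33.89 m/s.
General Doppler shift: f' = f · (v − v_o)/(v − v_s).
f' = 1086 × (342 − 33.89)/(342 − 8.056) = 1086 × 308.11/333.94 ≈ 1002 Hz.

1002 Hz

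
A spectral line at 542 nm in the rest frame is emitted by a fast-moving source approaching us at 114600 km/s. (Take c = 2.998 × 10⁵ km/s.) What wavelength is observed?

362.3 nm

β = v/c = 114600/299800 = 0.3823.
Relativistic Doppler for wavelength: λ' = λ₀ · √((1 − β)/(1 + β)).
λ' = 542 × √(0.6177/1.3823) = 542 × 0.66851 ≈ 362.3 nm.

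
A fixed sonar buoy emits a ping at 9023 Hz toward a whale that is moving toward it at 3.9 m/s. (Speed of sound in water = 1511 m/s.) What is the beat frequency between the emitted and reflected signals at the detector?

The whale first receives the wave as a moving observer: f₁ = f₀ · (v + u)/v = 9023 × (1511 + 3.9)/1511 ≈ 9046.3 Hz.
The reflection then acts as a moving source: f₂ = f₁ · v/(v − u) ≈ 9069.7 Hz.
Equivalently f₂ = f₀ · (v + u)/(v − u).
Beat frequency: |f₂ − f₀| = 2u·f₀/(v − u) = 2 × 3.9 × 9023/1507.1 ≈ 46.7 Hz.

46.7 Hz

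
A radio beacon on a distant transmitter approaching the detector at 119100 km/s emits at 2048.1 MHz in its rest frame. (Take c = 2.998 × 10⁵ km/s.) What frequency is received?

3118.4 MHz

β = v/c = 119100/299800 = 0.3973.
Relativistic Doppler for frequency: f' = f₀ · √((1 + β)/(1 − β)).
f' = 2048.1 × √(1.3973/0.6027) = 2048.1 × 1.52257 ≈ 3118.4 MHz.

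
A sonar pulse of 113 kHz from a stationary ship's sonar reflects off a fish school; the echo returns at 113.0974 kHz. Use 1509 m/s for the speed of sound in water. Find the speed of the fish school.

0.65 m/s

Double Doppler shift off a moving reflector: f₂ = f₀ · (v + u)/(v − u) (u > 0 toward emitter).
Rearranging, u = v · (f₂ − f₀)/(f₂ + f₀) = 1509 × 0.0974/226.0974 ≈ 0.65 m/s.
So the fish school is moving at 0.65 m/s toward the emitter.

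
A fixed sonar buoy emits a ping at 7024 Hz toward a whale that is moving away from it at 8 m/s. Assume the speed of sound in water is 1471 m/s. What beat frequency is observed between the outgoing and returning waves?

At the whale (a moving observer), f₁ = f₀ · (v − u)/v = 7024 × 1463/1471 ≈ 6985.8 Hz.
On reflection it acts as a source moving away from the stationary detector: f₂ = f₁ · v/(v + u) = 6985.8 × 1471/1479 ≈ 6948.0 Hz.
Beat frequency: |f₂ − f₀| = 2u·f₀/(v + u) = 2 × 8 × 7024/1479 ≈ 76 Hz.

76 Hz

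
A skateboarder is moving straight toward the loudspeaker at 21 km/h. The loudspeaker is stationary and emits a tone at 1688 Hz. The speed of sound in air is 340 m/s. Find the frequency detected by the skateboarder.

1717 Hz

21 km/h = 5.833 m/s.
Moving observer, stationary source: f' = f · (v + v_o)/v.
f' = 1688 × (340 + 5.833)/340 = 1688 × 345.83/340 ≈ 1717 Hz.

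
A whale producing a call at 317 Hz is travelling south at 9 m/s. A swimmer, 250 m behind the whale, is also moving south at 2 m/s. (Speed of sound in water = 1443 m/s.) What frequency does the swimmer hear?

The swimmer is behind, so the whale is moving away from it while the swimmer is moving toward the whale.
With source receding and observer approaching, f' = f · (v + v_o)/(v + v_s).
f' = 317 × (1443 + 2)/(1443 + 9) = 317 × 1445/1452 ≈ 315 Hz.

315 Hz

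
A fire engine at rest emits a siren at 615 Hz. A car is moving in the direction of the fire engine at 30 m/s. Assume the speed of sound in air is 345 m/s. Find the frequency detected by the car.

668 Hz

Only the observer moves, toward the source, so f' = f · (v + v_o)/v.
f' = 615 × (345 + 30)/345 = 615 × 375/345 ≈ 668 Hz.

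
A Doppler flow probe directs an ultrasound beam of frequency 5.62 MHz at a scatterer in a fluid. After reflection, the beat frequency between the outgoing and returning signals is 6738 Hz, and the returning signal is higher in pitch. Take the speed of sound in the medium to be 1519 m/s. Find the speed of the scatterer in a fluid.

0.91 m/s

Double Doppler shift off a moving reflector: f₂ = f₀ · (v + u)/(v − u) (u > 0 toward emitter).
Returning signal is higher, so f₂ = f₀ + Δf = 5620000 + 6738 = 5626738 Hz.
Rearranging, u = v · (f₂ − f₀)/(f₂ + f₀) = 1519 × 6738/11246738 ≈ 0.91 m/s.
So the scatterer in a fluid is moving at 0.91 m/s toward the emitter.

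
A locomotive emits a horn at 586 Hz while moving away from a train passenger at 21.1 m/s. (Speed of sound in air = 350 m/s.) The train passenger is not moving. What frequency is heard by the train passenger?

With the source moving away from a stationary observer, f' = f · v/(v + v_s).
f' = 586 × 350/(350 + 21.1) = 586 × 350/371.1 ≈ 553 Hz.

553 Hz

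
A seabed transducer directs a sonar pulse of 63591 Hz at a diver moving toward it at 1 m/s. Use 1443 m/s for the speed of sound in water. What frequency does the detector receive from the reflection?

63679 Hz

At the diver (a moving observer), f₁ = f₀ · (v + u)/v = 63591 × 1444/1443 ≈ 63635 Hz.
On reflection it acts as a source moving toward the stationary detector: f₂ = f₁ · v/(v − u) = 63635 × 1443/1442 ≈ 63679 Hz.
Equivalently f₂ = f₀ · (v + u)/(v − u).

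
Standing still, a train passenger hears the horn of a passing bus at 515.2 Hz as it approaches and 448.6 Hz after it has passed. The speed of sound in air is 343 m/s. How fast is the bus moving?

f₁/f₂ = (v + v_s)/(v − v_s), so v_s = v · (f₁ − f₂)/(f₁ + f₂).
v_s = 343 × (515.2 − 448.6)/(515.2 + 448.6) = 343 × 66.6/963.8 ≈ 23.7 m/s.

23.7 m/s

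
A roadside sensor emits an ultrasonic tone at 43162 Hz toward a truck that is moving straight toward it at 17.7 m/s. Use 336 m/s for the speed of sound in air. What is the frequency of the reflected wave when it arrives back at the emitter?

The truck first receives the wave as a moving observer: f₁ = f₀ · (v + u)/v = 43162 × (336 + 17.7)/336 ≈ 45436 Hz.
On reflection it acts as a source moving toward the stationary detector: f₂ = f₁ · v/(v − u) = 45436 × 336/318.3 ≈ 47962 Hz.
Equivalently f₂ = f₀ · (v + u)/(v − u).

47962 Hz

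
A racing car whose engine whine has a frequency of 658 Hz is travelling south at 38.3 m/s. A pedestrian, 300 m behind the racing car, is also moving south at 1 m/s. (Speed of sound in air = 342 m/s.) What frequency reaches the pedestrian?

The pedestrian is behind, so the racing car is moving away from it while the pedestrian is moving toward the racing car.
Both move, so f' = f · (v + v_o)/(v + v_s).
f' = 658 × (342 + 1)/(342 + 38.3) = 658 × 343/380.3 ≈ 593 Hz.

593 Hz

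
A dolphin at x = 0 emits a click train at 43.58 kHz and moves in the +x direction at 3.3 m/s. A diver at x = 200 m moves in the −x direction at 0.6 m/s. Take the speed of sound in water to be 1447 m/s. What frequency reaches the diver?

43.7 kHz

The observer lies on the +x side, so the source is heading toward the observer and the observer is heading toward the source.
Both move, so f' = f · (v + v_o)/(v − v_s).
f' = 43.58 × (1447 + 0.6)/(1447 − 3.3) = 43.58 × 1447.6/1443.7 ≈ 43.7 kHz.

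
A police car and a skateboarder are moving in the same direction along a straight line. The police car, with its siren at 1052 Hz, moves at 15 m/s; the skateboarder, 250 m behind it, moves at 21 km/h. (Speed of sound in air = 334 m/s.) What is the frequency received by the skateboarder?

1024 Hz

21 km/h = 5.833 m/s.
The skateboarder is behind, so the police car is moving away from it while the skateboarder is moving toward the police car.
Both move, so f' = f · (v + v_o)/(v + v_s).
f' = 1052 × (334 + 5.833)/(334 + 15) = 1052 × 339.83/349 ≈ 1024 Hz.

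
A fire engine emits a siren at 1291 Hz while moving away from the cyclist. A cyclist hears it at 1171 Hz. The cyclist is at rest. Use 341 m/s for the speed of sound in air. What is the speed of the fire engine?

f' = f · v/(v + v_s) ⇒ v_s = v · |1 − f/f'|.
v_s = 341 × |1 − 1291/1171| = 341 × 0.1025 ≈ 35 m/s.

35 m/s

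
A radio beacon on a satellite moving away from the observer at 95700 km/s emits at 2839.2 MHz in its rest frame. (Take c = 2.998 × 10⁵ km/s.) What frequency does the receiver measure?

2039.6 MHz

β = v/c = 95700/299800 = 0.3192.
Relativistic Doppler for frequency: f' = f₀ · √((1 − β)/(1 + β)).
f' = 2839.2 × √(0.6808/1.3192) = 2839.2 × 0.71837 ≈ 2039.6 MHz.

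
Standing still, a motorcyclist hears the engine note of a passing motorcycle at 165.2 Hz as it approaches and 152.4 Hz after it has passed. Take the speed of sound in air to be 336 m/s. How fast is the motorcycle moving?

f₁/f₂ = (v + v_s)/(v − v_s), so v_s = v · (f₁ − f₂)/(f₁ + f₂).
v_s = 336 × (165.2 − 152.4)/(165.2 + 152.4) = 336 × 12.8/317.6 ≈ 13.5 m/s.

13.5 m/s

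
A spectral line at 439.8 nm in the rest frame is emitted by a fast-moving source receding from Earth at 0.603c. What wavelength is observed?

883.7 nm

Relativistic Doppler for wavelength: λ' = λ₀ · √((1 + β)/(1 − β)).
λ' = 439.8 × √(1.6030/0.3970) = 439.8 × 2.00942 ≈ 883.7 nm.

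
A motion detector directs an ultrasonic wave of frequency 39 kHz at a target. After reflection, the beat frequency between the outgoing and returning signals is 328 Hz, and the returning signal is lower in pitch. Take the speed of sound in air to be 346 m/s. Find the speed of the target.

Double Doppler shift off a moving reflector: f₂ = f₀ · (v + u)/(v − u) (u > 0 toward emitter).
Returning signal is lower, so f₂ = f₀ − Δf = 39000 − 328 = 38672 Hz.
Rearranging, u = v · (f₂ − f₀)/(f₂ + f₀) = 346 × -328/77672 ≈ -1.46 m/s.
So the target is moving at 1.46 m/s away from the emitter.

1.46 m/s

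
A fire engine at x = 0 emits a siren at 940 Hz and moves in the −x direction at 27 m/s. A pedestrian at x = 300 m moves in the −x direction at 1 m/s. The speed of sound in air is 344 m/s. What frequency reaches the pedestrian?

874 Hz

The observer lies on the +x side, so the source is heading away from the observer and the observer is heading toward the source.
With source receding and observer approaching, f' = f · (v + v_o)/(v + v_s).
f' = 940 × (344 + 1)/(344 + 27) = 940 × 345/371 ≈ 874 Hz.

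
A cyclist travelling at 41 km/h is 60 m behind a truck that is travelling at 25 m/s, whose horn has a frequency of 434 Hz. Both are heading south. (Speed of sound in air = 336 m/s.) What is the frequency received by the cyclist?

418 Hz

41 km/h = 11.39 m/s.
The cyclist is behind, so the truck is moving away from it while the cyclist is moving toward the truck.
Both move, so f' = f · (v + v_o)/(v + v_s).
f' = 434 × (336 + 11.39)/(336 + 25) = 434 × 347.39/361 ≈ 418 Hz.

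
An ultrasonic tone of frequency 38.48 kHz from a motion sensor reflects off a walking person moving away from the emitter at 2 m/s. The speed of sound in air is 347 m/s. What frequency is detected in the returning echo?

At the walking person (a moving observer), f₁ = f₀ · (v − u)/v = 38.48 × 345/347 ≈ 38.3 kHz.
The reflection then acts as a moving source: f₂ = f₁ · v/(v + u) ≈ 38.0 kHz.
Equivalently f₂ = f₀ · (v − u)/(v + u).

38.0 kHz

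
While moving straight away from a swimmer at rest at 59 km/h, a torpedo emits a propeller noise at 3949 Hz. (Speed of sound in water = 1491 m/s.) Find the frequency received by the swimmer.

3906 Hz

59 km/h = 16.39 m/s.
Only the source moves, away from the listener, so f' = f · v/(v + v_s).
f' = 3949 × 1491/(1491 + 16.39) = 3949 × 1491/1507 ≈ 3906 Hz.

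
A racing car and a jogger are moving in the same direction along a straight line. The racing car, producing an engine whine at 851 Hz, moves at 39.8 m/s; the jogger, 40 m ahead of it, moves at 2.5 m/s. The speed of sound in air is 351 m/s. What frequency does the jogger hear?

The jogger is ahead, so the racing car is moving toward it while the jogger is moving away from the racing car.
General Doppler shift: f' = f · (v − v_o)/(v − v_s).
f' = 851 × (351 − 2.5)/(351 − 39.8) = 851 × 348.5/311.2 ≈ 953 Hz.

953 Hz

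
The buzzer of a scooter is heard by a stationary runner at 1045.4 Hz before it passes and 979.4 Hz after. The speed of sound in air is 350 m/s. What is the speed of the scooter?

f₁/f₂ = (v + v_s)/(v − v_s), so v_s = v · (f₁ − f₂)/(f₁ + f₂).
v_s = 350 × (1045.4 − 979.4)/(1045.4 + 979.4) = 350 × 66.0/2024.8 ≈ 11.4 m/s.

11.4 m/s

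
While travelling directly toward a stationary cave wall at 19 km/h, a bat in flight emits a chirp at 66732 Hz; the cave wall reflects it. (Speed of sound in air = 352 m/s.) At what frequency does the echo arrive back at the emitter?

68764 Hz

19 km/h = 5.278 m/s.
The cave wall receives the sound from a moving source: f₁ = f₀ · v/(v − v_e) = 66732 × 352/346.72 ≈ 67748 Hz.
On the return leg the bat in flight is a moving observer: f₂ = f₁ · (v + v_e)/v = 67748 × 357.28/352 ≈ 68764 Hz.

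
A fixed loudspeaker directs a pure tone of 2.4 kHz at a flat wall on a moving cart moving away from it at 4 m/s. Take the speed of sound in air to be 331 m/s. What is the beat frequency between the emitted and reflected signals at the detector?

At the flat wall on a moving cart (a moving observer), f₁ = f₀ · (v − u)/v = 2.4 × 327/331 ≈ 2.3710 kHz.
On reflection it acts as a source moving away from the stationary detector: f₂ = f₁ · v/(v + u) = 2.3710 × 331/335 ≈ 2.3427 kHz.
Beat frequency (with f₀ = 2400 Hz): |f₂ − f₀| = 2u·f₀/(v + u) = 2 × 4 × 2400/335 ≈ 57.3 Hz.

57.3 Hz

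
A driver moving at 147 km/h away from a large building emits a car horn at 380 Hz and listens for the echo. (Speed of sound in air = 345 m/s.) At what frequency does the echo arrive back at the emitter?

300 Hz

147 km/h = 40.83 m/s.
The large building receives the sound from a moving source: f₁ = f₀ · v/(v + v_e) = 380 × 345/385.83 ≈ 340 Hz.
On the return leg the driver is a moving observer: f₂ = f₁ · (v − v_e)/v = 340 × 304.17/345 ≈ 300 Hz.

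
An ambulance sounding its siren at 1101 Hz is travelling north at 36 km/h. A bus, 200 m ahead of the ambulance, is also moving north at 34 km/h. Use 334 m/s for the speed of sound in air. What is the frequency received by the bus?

1103 Hz

36 km/h = 10 m/s; 34 km/h = 9.444 m/s.
The bus is ahead, so the ambulance is moving toward it while the bus is moving away from the ambulance.
General Doppler shift: f' = f · (v − v_o)/(v − v_s).
f' = 1101 × (334 − 9.444)/(334 − 10) = 1101 × 324.56/324 ≈ 1103 Hz.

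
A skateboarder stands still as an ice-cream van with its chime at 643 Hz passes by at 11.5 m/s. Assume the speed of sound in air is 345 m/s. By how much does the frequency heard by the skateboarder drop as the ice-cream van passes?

Approaching: f₁ = f · v/(v − v_s) = 643 × 345/333.5 ≈ 665.2 Hz.
Receding: f₂ = f · v/(v + v_s) = 643 × 345/356.5 ≈ 622.3 Hz.
Drop: f₁ − f₂ = 2f·v·v_s/(v² − v_s²) = 2 × 643 × 345 × 11.5/(345² − 11.5²) ≈ 42.9 Hz.

42.9 Hz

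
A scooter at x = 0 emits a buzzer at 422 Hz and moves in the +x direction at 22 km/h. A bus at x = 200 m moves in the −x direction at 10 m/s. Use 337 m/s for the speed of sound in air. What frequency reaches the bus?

443 Hz

22 km/h = 6.111 m/s.
The observer lies on the +x side, so the source is heading toward the observer and the observer is heading toward the source.
Both move, so f' = f · (v + v_o)/(v − v_s).
f' = 422 × (337 + 10)/(337 − 6.111) = 422 × 347/330.89 ≈ 443 Hz.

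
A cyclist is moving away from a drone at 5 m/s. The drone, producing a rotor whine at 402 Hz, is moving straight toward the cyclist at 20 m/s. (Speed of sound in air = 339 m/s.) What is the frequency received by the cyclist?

With source approaching and observer receding, f' = f · (v − v_o)/(v − v_s).
f' = 402 × (339 − 5)/(339 − 20) = 402 × 334/319 ≈ 421 Hz.

421 Hz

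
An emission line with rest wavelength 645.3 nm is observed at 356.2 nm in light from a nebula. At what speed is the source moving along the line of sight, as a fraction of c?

0.533c

λ'/λ₀ = 0.5520 < 1 (blueshift), so the source is approaching.
λ'/λ₀ = √((1 − β)/(1 + β)) for an approaching source ⇒ β = (1 − r²)/(1 + r²) with r = λ'/λ₀.
β = (1 − 0.3047)/(1 + 0.3047) ≈ 0.533.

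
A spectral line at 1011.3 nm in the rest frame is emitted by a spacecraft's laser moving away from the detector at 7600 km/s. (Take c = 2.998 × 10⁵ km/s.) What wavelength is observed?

β = v/c = 7600/299800 = 0.0254.
Relativistic Doppler for wavelength: λ' = λ₀ · √((1 + β)/(1 − β)).
λ' = 1011.3 × √(1.0254/0.9746) = 1011.3 × 1.02568 ≈ 1037.3 nm.

1037.3 nm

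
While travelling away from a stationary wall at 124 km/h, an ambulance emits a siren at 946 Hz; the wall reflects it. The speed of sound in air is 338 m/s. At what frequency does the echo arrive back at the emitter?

771 Hz

124 km/h = 34.44 m/s.
The wall receives the sound from a moving source: f₁ = f₀ · v/(v + v_e) = 946 × 338/372.44 ≈ 859 Hz.
On the return leg the ambulance is a moving observer: f₂ = f₁ · (v − v_e)/v = 859 × 303.56/338 ≈ 771 Hz.
Equivalently f₂ = f₀ · (v − v_e)/(v + v_e).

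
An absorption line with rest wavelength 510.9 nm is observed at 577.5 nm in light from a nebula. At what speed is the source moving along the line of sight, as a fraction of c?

0.122

λ'/λ₀ = 1.1304 > 1 (redshift), so the source is receding.
λ'/λ₀ = √((1 + β)/(1 − β)) for a receding source ⇒ β = (r² − 1)/(r² + 1) with r = λ'/λ₀.
β = (1.2777 − 1)/(1.2777 + 1) ≈ 0.122.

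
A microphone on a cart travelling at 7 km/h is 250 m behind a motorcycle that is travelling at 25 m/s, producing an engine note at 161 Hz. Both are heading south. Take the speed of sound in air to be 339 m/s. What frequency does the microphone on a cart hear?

7 km/h = 1.944 m/s.
The microphone on a cart is behind, so the motorcycle is moving away from it while the microphone on a cart is moving toward the motorcycle.
Both move, so f' = f · (v + v_o)/(v + v_s).
f' = 161 × (339 + 1.944)/(339 + 25) = 161 × 340.94/364 ≈ 151 Hz.

151 Hz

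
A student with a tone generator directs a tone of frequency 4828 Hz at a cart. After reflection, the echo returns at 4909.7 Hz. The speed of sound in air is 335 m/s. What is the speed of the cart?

Double Doppler shift off a moving reflector: f₂ = f₀ · (v + u)/(v − u) (u > 0 toward emitter).
Rearranging, u = v · (f₂ − f₀)/(f₂ + f₀) = 335 × 81.7/9737.7 ≈ 2.81 m/s.
So the cart is moving at 2.81 m/s toward the emitter.

2.81 m/s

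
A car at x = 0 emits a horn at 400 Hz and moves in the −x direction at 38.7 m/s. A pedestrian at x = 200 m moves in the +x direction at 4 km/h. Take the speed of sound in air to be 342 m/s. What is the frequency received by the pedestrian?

4 km/h = 1.111 m/s.
The observer lies on the +x side, so the source is heading away from the observer and the observer is heading away from the source.
General Doppler shift: f' = f · (v − v_o)/(v + v_s).
f' = 400 × (342 − 1.111)/(342 + 38.7) = 400 × 340.89/380.7 ≈ 358 Hz.

358 Hz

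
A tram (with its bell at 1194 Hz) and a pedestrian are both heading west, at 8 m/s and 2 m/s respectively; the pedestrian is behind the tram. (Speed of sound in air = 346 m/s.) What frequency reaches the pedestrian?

The pedestrian is behind, so the tram is moving away from it while the pedestrian is moving toward the tram.
Both move, so f' = f · (v + v_o)/(v + v_s).
f' = 1194 × (346 + 2)/(346 + 8) = 1194 × 348/354 ≈ 1174 Hz.

1174 Hz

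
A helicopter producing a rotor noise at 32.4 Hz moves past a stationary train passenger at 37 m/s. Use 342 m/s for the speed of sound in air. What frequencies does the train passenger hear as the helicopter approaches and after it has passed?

Approaching: f₁ = f · v/(v − v_s) = 32.4 × 342/305 ≈ 36.3 Hz.
Receding: f₂ = f · v/(v + v_s) = 32.4 × 342/379 ≈ 29.2 Hz.

36.3 Hz approaching; 29.2 Hz receding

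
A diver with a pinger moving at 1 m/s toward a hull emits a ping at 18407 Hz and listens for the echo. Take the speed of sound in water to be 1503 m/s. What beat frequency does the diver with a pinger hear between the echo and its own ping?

24.5 Hz

The hull receives the sound from a moving source: f₁ = f₀ · v/(v − v_e) = 18407 × 1503/1502 ≈ 18419.3 Hz.
On the return leg the diver with a pinger is a moving observer: f₂ = f₁ · (v + v_e)/v = 18419.3 × 1504/1503 ≈ 18431.5 Hz.
Equivalently f₂ = f₀ · (v + v_e)/(v − v_e).
Beat against the emitted tone: |f₂ − f₀| = 2v_e·f₀/(v − v_e) = 2 × 1 × 18407/1502 ≈ 24.5 Hz.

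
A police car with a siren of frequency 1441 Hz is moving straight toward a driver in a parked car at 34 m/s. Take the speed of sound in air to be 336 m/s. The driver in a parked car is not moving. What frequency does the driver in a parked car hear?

Moving source, stationary observer: f' = f · v/(v − v_s) since the source is approaching.
f' = 1441 × 336/(336 − 34) = 1441 × 336/302 ≈ 1603 Hz.

1603 Hz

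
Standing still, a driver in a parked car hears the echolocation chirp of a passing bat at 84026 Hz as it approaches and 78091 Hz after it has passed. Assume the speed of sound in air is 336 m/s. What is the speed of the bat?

12.3 m/s

f₁/f₂ = (v + v_s)/(v − v_s), so v_s = v · (f₁ − f₂)/(f₁ + f₂).
v_s = 336 × (84026 − 78091)/(84026 + 78091) = 336 × 5935/162117 ≈ 12.3 m/s.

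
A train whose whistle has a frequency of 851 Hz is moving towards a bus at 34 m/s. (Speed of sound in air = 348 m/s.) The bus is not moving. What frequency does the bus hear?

943 Hz

Moving source, stationary observer: f' = f · v/(v − v_s) since the source is approaching.
f' = 851 × 348/(348 − 34) = 851 × 348/314 ≈ 943 Hz.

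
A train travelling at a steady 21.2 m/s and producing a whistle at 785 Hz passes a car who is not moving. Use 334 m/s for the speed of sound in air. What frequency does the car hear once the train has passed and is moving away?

738 Hz

Receding: f₂ = f · v/(v + v_s) = 785 × 334/355.2 ≈ 738 Hz.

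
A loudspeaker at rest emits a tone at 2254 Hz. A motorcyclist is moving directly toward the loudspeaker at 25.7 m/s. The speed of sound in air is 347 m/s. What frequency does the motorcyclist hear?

Moving observer, stationary source: f' = f · (v + v_o)/v.
f' = 2254 × (347 + 25.7)/347 = 2254 × 372.7/347 ≈ 2421 Hz.

2421 Hz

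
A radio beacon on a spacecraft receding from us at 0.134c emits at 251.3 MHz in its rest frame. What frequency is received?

Relativistic Doppler for frequency: f' = f₀ · √((1 − β)/(1 + β)).
f' = 251.3 × √(0.8660/1.1340) = 251.3 × 0.87388 ≈ 219.6 MHz.

219.6 MHz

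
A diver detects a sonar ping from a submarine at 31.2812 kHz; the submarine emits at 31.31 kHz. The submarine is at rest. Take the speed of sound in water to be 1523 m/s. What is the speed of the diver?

1.40 m/s

f' < f, so the diver is receding.
f' = f · (v − v_o)/v ⇒ v_o = v · |f'/f − 1|.
v_o = 1523 × |31.2812/31.31 − 1| = 1523 × 0.0009198 ≈ 1.40 m/s.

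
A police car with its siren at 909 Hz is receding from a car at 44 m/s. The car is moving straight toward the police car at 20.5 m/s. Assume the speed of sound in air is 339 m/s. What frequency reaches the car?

853 Hz

Both move, so f' = f · (v + v_o)/(v + v_s).
f' = 909 × (339 + 20.5)/(339 + 44) = 909 × 359.5/383 ≈ 853 Hz.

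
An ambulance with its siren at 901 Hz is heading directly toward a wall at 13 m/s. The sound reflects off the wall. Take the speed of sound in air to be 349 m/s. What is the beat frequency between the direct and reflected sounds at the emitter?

The wall receives the sound from a moving source: f₁ = f₀ · v/(v − v_e) = 901 × 349/336 ≈ 935.9 Hz.
On the return leg the ambulance is a moving observer: f₂ = f₁ · (v + v_e)/v = 935.9 × 362/349 ≈ 970.7 Hz.
Beat against the emitted tone: |f₂ − f₀| = 2v_e·f₀/(v − v_e) = 2 × 13 × 901/336 ≈ 70 Hz.

70 Hz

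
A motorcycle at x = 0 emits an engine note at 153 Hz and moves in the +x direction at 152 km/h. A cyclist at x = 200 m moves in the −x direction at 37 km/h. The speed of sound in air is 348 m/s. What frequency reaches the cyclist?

152 km/h = 42.22 m/s; 37 km/h = 10.28 m/s.
The observer lies on the +x side, so the source is heading toward the observer and the observer is heading toward the source.
With source approaching and observer approaching, f' = f · (v + v_o)/(v − v_s).
f' = 153 × (348 + 10.28)/(348 − 42.22) = 153 × 358.28/305.78 ≈ 179 Hz.

179 Hz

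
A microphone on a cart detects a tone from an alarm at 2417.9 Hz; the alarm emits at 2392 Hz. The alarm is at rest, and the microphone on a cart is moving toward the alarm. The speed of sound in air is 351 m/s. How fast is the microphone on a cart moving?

f' = f · (v + v_o)/v ⇒ v_o = v · |f'/f − 1|.
v_o = 351 × |2417.9/2392 − 1| = 351 × 0.01083 ≈ 3.8 m/s.

3.8 m/s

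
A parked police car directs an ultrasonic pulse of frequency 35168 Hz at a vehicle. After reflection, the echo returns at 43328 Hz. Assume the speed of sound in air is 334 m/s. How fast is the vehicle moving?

35 m/s

Double Doppler shift off a moving reflector: f₂ = f₀ · (v + u)/(v − u) (u > 0 toward emitter).
Rearranging, u = v · (f₂ − f₀)/(f₂ + f₀) = 334 × 8160/78496 ≈ 35 m/s.
So the vehicle is moving at 35 m/s toward the emitter.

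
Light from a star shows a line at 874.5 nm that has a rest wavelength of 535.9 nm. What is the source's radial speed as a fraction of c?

λ'/λ₀ = 1.6318 > 1 (redshift), so the source is receding.
λ'/λ₀ = √((1 + β)/(1 − β)) for a receding source ⇒ β = (r² − 1)/(r² + 1) with r = λ'/λ₀.
β = (2.6629 − 1)/(2.6629 + 1) ≈ 0.454.

0.454c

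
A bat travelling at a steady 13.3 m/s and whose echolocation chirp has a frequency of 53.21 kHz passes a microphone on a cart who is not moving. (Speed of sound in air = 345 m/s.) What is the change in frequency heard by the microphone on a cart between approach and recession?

Approaching: f₁ = f · v/(v − v_s) = 53.21 × 345/331.7 ≈ 55.34 kHz.
Receding: f₂ = f · v/(v + v_s) = 53.21 × 345/358.3 ≈ 51.23 kHz.
Drop: f₁ − f₂ = 2f·v·v_s/(v² − v_s²) = 2 × 53.21 × 345 × 13.3/(345² − 13.3²) ≈ 4.11 kHz.

4.11 kHz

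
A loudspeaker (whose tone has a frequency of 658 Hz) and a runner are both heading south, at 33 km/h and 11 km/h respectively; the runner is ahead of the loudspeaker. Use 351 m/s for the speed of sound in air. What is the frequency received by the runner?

33 km/h = 9.167 m/s; 11 km/h = 3.056 m/s.
The runner is ahead, so the loudspeaker is moving toward it while the runner is moving away from the loudspeaker.
General Doppler shift: f' = f · (v − v_o)/(v − v_s).
f' = 658 × (351 − 3.056)/(351 − 9.167) = 658 × 347.94/341.83 ≈ 670 Hz.

670 Hz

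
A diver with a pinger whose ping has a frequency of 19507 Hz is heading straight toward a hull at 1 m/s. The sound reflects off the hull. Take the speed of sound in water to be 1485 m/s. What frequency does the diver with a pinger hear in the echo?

The hull receives the sound from a moving source: f₁ = f₀ · v/(v − v_e) = 19507 × 1485/1484 ≈ 19520 Hz.
On the return leg the diver with a pinger is a moving observer: f₂ = f₁ · (v + v_e)/v = 19520 × 1486/1485 ≈ 19533 Hz.
Equivalently f₂ = f₀ · (v + v_e)/(v − v_e).

19533 Hz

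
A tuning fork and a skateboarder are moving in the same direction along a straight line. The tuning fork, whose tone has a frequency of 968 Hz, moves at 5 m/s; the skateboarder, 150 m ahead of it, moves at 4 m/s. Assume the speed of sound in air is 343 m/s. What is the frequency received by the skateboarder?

The skateboarder is ahead, so the tuning fork is moving toward it while the skateboarder is moving away from the tuning fork.
With source approaching and observer receding, f' = f · (v − v_o)/(v − v_s).
f' = 968 × (343 − 4)/(343 − 5) = 968 × 339/338 ≈ 971 Hz.

971 Hz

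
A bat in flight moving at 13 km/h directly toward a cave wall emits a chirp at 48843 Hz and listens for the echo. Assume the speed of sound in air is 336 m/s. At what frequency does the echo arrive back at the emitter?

49904 Hz

13 km/h = 3.611 m/s.
The cave wall receives the sound from a moving source: f₁ = f₀ · v/(v − v_e) = 48843 × 336/332.39 ≈ 49374 Hz.
On the return leg the bat in flight is a moving observer: f₂ = f₁ · (v + v_e)/v = 49374 × 339.61/336 ≈ 49904 Hz.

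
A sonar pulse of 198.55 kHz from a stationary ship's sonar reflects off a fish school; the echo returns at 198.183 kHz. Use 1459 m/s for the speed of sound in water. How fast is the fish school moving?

1.35 m/s

Double Doppler shift off a moving reflector: f₂ = f₀ · (v + u)/(v − u) (u > 0 toward emitter).
Rearranging, u = v · (f₂ − f₀)/(f₂ + f₀) = 1459 × -0.367/396.733 ≈ -1.35 m/s.
So the fish school is moving at 1.35 m/s away from the emitter.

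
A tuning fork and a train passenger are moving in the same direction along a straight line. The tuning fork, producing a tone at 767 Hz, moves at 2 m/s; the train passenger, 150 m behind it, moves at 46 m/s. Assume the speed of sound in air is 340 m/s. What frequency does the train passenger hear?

866 Hz

The train passenger is behind, so the tuning fork is moving away from it while the train passenger is moving toward the tuning fork.
With source receding and observer approaching, f' = f · (v + v_o)/(v + v_s).
f' = 767 × (340 + 46)/(340 + 2) = 767 × 386/342 ≈ 866 Hz.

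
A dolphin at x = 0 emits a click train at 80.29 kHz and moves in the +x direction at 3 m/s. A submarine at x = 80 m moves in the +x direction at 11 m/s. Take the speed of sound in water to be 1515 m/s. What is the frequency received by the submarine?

The observer lies on the +x side, so the source is heading toward the observer and the observer is heading away from the source.
Both move, so f' = f · (v − v_o)/(v − v_s).
f' = 80.29 × (1515 − 11)/(1515 − 3) = 80.29 × 1504/1512 ≈ 79.9 kHz.

79.9 kHz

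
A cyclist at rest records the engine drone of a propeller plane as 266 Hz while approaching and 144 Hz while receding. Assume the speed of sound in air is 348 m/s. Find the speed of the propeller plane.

104 m/s

f₁/f₂ = (v + v_s)/(v − v_s), so v_s = v · (f₁ − f₂)/(f₁ + f₂).
v_s = 348 × (266 − 144)/(266 + 144) = 348 × 122/410 ≈ 104 m/s.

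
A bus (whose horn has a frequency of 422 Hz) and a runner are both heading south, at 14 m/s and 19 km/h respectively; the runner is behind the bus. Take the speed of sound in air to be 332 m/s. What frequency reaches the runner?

411 Hz

19 km/h = 5.278 m/s.
The runner is behind, so the bus is moving away from it while the runner is moving toward the bus.
Both move, so f' = f · (v + v_o)/(v + v_s).
f' = 422 × (332 + 5.278)/(332 + 14) = 422 × 337.28/346 ≈ 411 Hz.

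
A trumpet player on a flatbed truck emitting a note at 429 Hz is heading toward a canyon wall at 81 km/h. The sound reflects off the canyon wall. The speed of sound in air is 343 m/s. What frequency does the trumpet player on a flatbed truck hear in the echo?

489 Hz

81 km/h = 22.5 m/s.
The canyon wall receives the sound from a moving source: f₁ = f₀ · v/(v − v_e) = 429 × 343/320.5 ≈ 459 Hz.
On the return leg the trumpet player on a flatbed truck is a moving observer: f₂ = f₁ · (v + v_e)/v = 459 × 365.5/343 ≈ 489 Hz.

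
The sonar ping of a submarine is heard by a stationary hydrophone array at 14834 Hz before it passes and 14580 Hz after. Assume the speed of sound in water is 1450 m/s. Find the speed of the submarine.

12.5 m/s

f₁/f₂ = (v + v_s)/(v − v_s), so v_s = v · (f₁ − f₂)/(f₁ + f₂).
v_s = 1450 × (14834 − 14580)/(14834 + 14580) = 1450 × 254/29414 ≈ 12.5 m/s.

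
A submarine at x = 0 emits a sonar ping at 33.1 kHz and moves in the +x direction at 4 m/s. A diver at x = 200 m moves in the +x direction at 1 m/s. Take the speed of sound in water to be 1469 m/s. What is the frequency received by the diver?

The observer lies on the +x side, so the source is heading toward the observer and the observer is heading away from the source.
General Doppler shift: f' = f · (v − v_o)/(v − v_s).
f' = 33.1 × (1469 − 1)/(1469 − 4) = 33.1 × 1468/1465 ≈ 33.2 kHz.

33.2 kHz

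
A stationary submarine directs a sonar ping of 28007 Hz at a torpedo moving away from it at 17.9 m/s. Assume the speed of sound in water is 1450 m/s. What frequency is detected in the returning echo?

27324 Hz

The torpedo first receives the wave as a moving observer: f₁ = f₀ · (v − u)/v = 28007 × (1450 − 17.9)/1450 ≈ 27661 Hz.
On reflection it acts as a source moving away from the stationary detector: f₂ = f₁ · v/(v + u) = 27661 × 1450/1467.9 ≈ 27324 Hz.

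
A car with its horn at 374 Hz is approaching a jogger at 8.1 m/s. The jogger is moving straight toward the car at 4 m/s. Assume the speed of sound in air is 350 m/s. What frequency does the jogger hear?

387 Hz

General Doppler shift: f' = f · (v + v_o)/(v − v_s).
f' = 374 × (350 + 4)/(350 − 8.1) = 374 × 354/341.9 ≈ 387 Hz.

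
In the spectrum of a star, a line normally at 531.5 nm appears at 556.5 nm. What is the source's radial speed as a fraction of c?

0.046c

λ'/λ₀ = 1.0470 > 1 (redshift), so the source is receding.
λ'/λ₀ = √((1 + β)/(1 − β)) for a receding source ⇒ β = (r² − 1)/(r² + 1) with r = λ'/λ₀.
β = (1.0963 − 1)/(1.0963 + 1) ≈ 0.046.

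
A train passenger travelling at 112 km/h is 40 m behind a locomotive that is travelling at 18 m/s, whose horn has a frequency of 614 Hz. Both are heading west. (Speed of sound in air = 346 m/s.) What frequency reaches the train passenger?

636 Hz

112 km/h = 31.11 m/s.
The train passenger is behind, so the locomotive is moving away from it while the train passenger is moving toward the locomotive.
With source receding and observer approaching, f' = f · (v + v_o)/(v + v_s).
f' = 614 × (346 + 31.11)/(346 + 18) = 614 × 377.11/364 ≈ 636 Hz.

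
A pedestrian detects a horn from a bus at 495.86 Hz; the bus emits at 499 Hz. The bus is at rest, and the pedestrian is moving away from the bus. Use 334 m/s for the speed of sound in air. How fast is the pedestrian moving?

2.10 m/s

f' = f · (v − v_o)/v ⇒ v_o = v · |f'/f − 1|.
v_o = 334 × |495.86/499 − 1| = 334 × 0.006293 ≈ 2.10 m/s.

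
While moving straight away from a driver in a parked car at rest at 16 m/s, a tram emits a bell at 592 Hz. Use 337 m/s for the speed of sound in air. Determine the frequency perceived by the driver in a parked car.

With the source moving away from a stationary observer, f' = f · v/(v + v_s).
f' = 592 × 337/(337 + 16) = 592 × 337/353 ≈ 565 Hz.

565 Hz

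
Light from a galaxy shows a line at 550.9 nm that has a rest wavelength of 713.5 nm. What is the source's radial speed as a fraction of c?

0.253

λ'/λ₀ = 0.7721 < 1 (blueshift), so the source is approaching.
λ'/λ₀ = √((1 − β)/(1 + β)) for an approaching source ⇒ β = (1 − r²)/(1 + r²) with r = λ'/λ₀.
β = (1 − 0.5962)/(1 + 0.5962) ≈ 0.253.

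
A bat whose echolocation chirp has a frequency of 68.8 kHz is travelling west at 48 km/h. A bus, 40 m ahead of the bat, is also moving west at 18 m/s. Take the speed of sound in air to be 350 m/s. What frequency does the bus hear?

67.8 kHz

48 km/h = 13.33 m/s.
The bus is ahead, so the bat is moving toward it while the bus is moving away from the bat.
Both move, so f' = f · (v − v_o)/(v − v_s).
f' = 68.8 × (350 − 18)/(350 − 13.33) = 68.8 × 332/336.67 ≈ 67.8 kHz.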